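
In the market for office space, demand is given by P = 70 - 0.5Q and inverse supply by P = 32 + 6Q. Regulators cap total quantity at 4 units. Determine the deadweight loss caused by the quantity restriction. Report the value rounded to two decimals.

11.08

Without the quota, 70 - 0.5Q = 32 + 6Q gives Q* = 5.8462.
At Q = 4 the demand price is 70 - 0.5(4) = 68 and the supply price is 32 + 6(4) = 56.
DWL = (1/2)(gap between curves at 4) x (Q* - 4) = (1/2)(12)(1.8462) = 11.0769.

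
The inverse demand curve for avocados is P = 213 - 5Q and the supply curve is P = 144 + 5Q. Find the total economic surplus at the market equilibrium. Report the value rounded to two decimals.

238.05

Set 213 - 5Q = 144 + 5Q, which gives 69 = 10Q, so Q* = 6.9 and P* = 213 - 5(6.9) = 178.5.
CS = (1/2)(6.9)(34.5) = 119.025 and PS = (1/2)(6.9)(34.5) = 119.025, so total surplus = 238.05.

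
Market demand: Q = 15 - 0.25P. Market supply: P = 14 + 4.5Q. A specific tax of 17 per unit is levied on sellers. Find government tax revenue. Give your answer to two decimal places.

58.00

Rewriting demand in inverse form: P = 60 - 4Q.
Without the tax, 60 - 4Q = 14 + 4.5Q so Q* = 5.4118 and P* = 38.3529.
A tax on sellers shifts supply up by 17: 60 - 4Q = 14 + 4.5Q + 17, so Q_t = 3.4118. Buyers pay P_b = 46.3529; sellers receive P_s = P_b - 17 = 29.3529.
Revenue is the tax times quantity traded: 17 x 3.4118 = 58.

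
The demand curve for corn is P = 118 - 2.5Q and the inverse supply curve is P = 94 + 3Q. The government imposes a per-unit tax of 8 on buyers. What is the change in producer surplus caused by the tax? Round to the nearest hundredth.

Without the tax, 118 - 2.5Q = 94 + 3Q so Q* = 4.3636 and P* = 107.0909.
A tax on buyers shifts demand down by 8: (118 - 8) - 2.5Q = 94 + 3Q, so Q_t = 2.9091. Buyers pay P_b = 110.7273; sellers receive P_s = P_b - 8 = 102.7273.
Producers lose the trapezoid between P_s and P* out to Q_t plus the triangle from Q_t to Q*: change in PS = 12.6942 - 28.562 = -15.8678.

-15.87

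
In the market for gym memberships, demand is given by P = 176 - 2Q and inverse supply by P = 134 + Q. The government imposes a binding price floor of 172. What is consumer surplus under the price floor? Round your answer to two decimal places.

Without the control, 176 - 2Q = 134 + Q so Q* = 14 and P* = 148.
At P = 172, buyers demand (176 - 172)/2 = 2 while sellers would supply more, so the quantity traded is 2 at price 172.
CS is the triangle under demand above 172: (1/2)(2)(176 - 172) = 4.

4.00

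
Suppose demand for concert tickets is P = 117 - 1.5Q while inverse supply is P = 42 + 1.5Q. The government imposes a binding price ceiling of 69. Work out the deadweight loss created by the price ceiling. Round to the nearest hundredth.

73.50

Free-market equilibrium: 117 - 1.5Q = 42 + 1.5Q gives Q* = 25, P* = 79.5.
At the ceiling price 69, quantity supplied is (69 - 42)/1.5 = 18; supply is the short side, so Q = 18 trades at P = 69.
At Q = 18 the demand price is 90 and the supply price is 69. Deadweight loss is the triangle between the curves from 18 to 25: (1/2)(90 - 69)(25 - 18) = 73.5.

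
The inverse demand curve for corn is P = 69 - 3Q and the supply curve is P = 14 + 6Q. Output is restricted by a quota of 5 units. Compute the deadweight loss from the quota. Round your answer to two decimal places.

5.56

Unrestricted equilibrium: Q* = (69 - 14)/(3 + 6) = 6.1111.
At Q = 5 the demand price is 69 - 3(5) = 54 and the supply price is 14 + 6(5) = 44.
Deadweight loss is the triangle between the curves from 5 to 6.1111: (1/2)(54 - 44)(6.1111 - 5) = 5.5556.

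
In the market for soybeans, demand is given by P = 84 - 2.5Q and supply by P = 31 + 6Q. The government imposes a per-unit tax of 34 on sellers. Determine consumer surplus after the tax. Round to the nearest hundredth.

6.25

Pre-tax equilibrium: 84 - 2.5Q = 31 + 6Q gives Q* = 6.2353, P* = 68.4118.
With the tax, sellers need 34 more per unit: 84 - 2.5Q = 31 + 6Q + 34, so Q_t = 2.2353. Buyers pay P_b = 78.4118; sellers receive P_s = P_b - 34 = 44.4118.
CS = (1/2)(Q_t)(84 - P_b) = (1/2)(2.2353)(5.5882) = 6.2457.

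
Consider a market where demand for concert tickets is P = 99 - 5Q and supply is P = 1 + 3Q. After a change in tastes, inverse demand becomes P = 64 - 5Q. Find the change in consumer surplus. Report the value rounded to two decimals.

Initial equilibrium: Q_0 = 12.25, P_0 = 37.75; CS_0 = (1/2)(12.25)(61.25) = 375.1562, PS_0 = (1/2)(12.25)(36.75) = 225.0938.
New equilibrium: 64 - 5Q = 1 + 3Q gives Q_1 = 7.875, P_1 = 24.625; CS_1 = 155.0391, PS_1 = 93.0234.
Change in consumer surplus = 155.0391 - 375.1562 = -220.1172.

-220.12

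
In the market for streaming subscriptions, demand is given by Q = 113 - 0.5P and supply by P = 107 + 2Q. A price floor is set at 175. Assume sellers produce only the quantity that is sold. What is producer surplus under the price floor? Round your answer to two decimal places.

Rewriting demand in inverse form: P = 226 - 2Q.
Without the control, 226 - 2Q = 107 + 2Q so Q* = 29.75 and P* = 166.5.
At the floor price 175, quantity demanded is (226 - 175)/2 = 25.5; demand is the short side, so Q = 25.5 trades at P = 175.
The supply price at Q = 25.5 is 158. PS is the trapezoid between 175 and supply over [0, 25.5]: (1/2)[(175 - 107) + (175 - 158)](25.5) = 1083.75.

1083.75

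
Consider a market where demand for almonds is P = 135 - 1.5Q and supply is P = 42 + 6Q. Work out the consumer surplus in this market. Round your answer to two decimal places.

115.32

Setting demand equal to supply, 93 = 7.5Q, so Q* = 12.4 and P* = 116.4.
CS is the area between the demand curve and P* from 0 to Q*: (1/2)(12.4)(18.6) = 115.32.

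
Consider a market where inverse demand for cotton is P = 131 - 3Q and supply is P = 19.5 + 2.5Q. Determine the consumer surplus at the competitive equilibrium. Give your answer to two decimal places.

Set 131 - 3Q = 19.5 + 2.5Q, which gives 111.5 = 5.5Q, so Q* = 20.2727 and P* = 131 - 3(20.2727) = 70.1818.
Consumer surplus is the triangle under demand above P*: (1/2)(20.2727)(131 - 70.1818) = (1/2)(20.2727)(60.8182) = 616.4752.

616.48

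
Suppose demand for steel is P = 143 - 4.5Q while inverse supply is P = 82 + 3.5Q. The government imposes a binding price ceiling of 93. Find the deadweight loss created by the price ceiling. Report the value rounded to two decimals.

80.36

Free-market equilibrium: 143 - 4.5Q = 82 + 3.5Q gives Q* = 7.625, P* = 108.6875.
At P = 93, sellers supply (93 - 82)/3.5 = 3.1429 while buyers want more, so the quantity traded is 3.1429 at price 93.
At Q = 3.1429 the demand price is 128.8571 and the supply price is 93. Deadweight loss is the triangle between the curves from 3.1429 to 7.625: (1/2)(128.8571 - 93)(7.625 - 3.1429) = 80.3584.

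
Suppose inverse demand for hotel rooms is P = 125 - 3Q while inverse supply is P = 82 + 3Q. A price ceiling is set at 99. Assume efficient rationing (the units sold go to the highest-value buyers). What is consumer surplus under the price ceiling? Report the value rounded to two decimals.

99.17

Free-market equilibrium: 125 - 3Q = 82 + 3Q gives Q* = 7.1667, P* = 103.5.
At P = 99, sellers supply (99 - 82)/3 = 5.6667 while buyers want more, so the quantity traded is 5.6667 at price 99.
The demand price at Q = 5.6667 is 108. CS is the trapezoid between demand and 99 over [0, 5.6667]: (1/2)[(125 - 99) + (108 - 99)](5.6667) = 99.1667.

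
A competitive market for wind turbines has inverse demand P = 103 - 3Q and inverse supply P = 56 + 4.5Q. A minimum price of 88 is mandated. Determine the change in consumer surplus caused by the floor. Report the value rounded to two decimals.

-21.41

Free-market equilibrium: 103 - 3Q = 56 + 4.5Q gives Q* = 6.2667, P* = 84.2.
At the floor price 88, quantity demanded is (103 - 88)/3 = 5; demand is the short side, so Q = 5 trades at P = 88.
CS goes from (1/2)(6.2667)(18.8) = 58.9067 to 37.5 (computed as (103 - 88)(5) - (1/2)(3)(5)^2), a change of -21.4067.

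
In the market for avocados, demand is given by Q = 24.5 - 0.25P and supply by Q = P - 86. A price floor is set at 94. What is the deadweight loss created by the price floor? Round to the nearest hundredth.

Rewriting demand in inverse form: P = 98 - 4Q.
Rewriting supply in inverse form: P = 86 + Q.
Free-market equilibrium: 98 - 4Q = 86 + Q gives Q* = 2.4, P* = 88.4.
At P = 94, buyers demand (98 - 94)/4 = 1 while sellers would supply more, so the quantity traded is 1 at price 94.
At Q = 1 the demand price is 94 and the supply price is 87. Deadweight loss is the triangle between the curves from 1 to 2.4: (1/2)(94 - 87)(2.4 - 1) = 4.9.

4.90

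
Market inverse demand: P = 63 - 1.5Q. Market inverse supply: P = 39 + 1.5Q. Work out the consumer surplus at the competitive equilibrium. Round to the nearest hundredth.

48.00

Setting demand equal to supply, 24 = 3Q, so Q* = 8 and P* = 51.
CS is the area between the demand curve and P* from 0 to Q*: (1/2)(8)(12) = 48.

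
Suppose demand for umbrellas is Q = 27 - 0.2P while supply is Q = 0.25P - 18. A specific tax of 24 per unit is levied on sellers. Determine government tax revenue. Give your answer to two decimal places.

Rewriting demand in inverse form: P = 135 - 5Q.
Rewriting supply in inverse form: P = 72 + 4Q.
Pre-tax equilibrium: 135 - 5Q = 72 + 4Q gives Q* = 7, P* = 100.
A tax on sellers shifts supply up by 24: 135 - 5Q = 72 + 4Q + 24, so Q_t = 4.3333. Buyers pay P_b = 113.3333; sellers receive P_s = P_b - 24 = 89.3333.
Tax revenue = t x Q_t = 24 x 4.3333 = 104.

104.00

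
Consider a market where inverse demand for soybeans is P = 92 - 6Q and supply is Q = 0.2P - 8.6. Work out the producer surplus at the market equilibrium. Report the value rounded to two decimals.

49.61

Rewriting supply in inverse form: P = 43 + 5Q.
Equilibrium: 92 - 6Q = 43 + 5Q, so Q* = 4.4545 and P* = 65.2727.
Producer surplus is the triangle above supply below P*: (1/2)(4.4545)(65.2727 - 43) = (1/2)(4.4545)(22.2727) = 49.6074.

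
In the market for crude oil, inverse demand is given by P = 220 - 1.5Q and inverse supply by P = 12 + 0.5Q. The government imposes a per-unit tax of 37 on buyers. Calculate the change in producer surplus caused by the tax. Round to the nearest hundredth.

-876.44

Pre-tax equilibrium: 220 - 1.5Q = 12 + 0.5Q gives Q* = 104, P* = 64.
With the tax, buyers' net willingness to pay falls by 37: (220 - 37) - 1.5Q = 12 + 0.5Q, so Q_t = 85.5. Buyers pay P_b = 91.75; sellers receive P_s = P_b - 37 = 54.75.
PS falls from (1/2)(104)(52) = 2704 to (1/2)(85.5)(42.75) = 1827.5625, a change of -876.4375.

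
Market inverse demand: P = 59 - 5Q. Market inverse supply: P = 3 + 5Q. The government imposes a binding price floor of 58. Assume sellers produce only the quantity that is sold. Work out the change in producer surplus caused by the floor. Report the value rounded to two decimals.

-67.50

Without the control, 59 - 5Q = 3 + 5Q so Q* = 5.6 and P* = 31.
At the floor price 58, quantity demanded is (59 - 58)/5 = 0.2; demand is the short side, so Q = 0.2 trades at P = 58.
PS goes from (1/2)(5.6)(28) = 78.4 to 10.9 (computed as (58 - 3)(0.2) - (1/2)(5)(0.2)^2), a change of -67.5.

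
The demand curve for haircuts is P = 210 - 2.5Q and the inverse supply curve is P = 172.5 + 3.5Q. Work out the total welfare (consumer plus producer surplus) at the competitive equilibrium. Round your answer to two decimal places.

117.19

Setting demand equal to supply, 37.5 = 6Q, so Q* = 6.25 and P* = 194.375.
CS = (1/2)(6.25)(15.625) = 48.8281 and PS = (1/2)(6.25)(21.875) = 68.3594, so total surplus = 117.1875.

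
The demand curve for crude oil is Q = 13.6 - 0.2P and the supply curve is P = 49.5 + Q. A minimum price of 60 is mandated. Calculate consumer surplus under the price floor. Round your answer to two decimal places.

Rewriting demand in inverse form: P = 68 - 5Q.
Free-market equilibrium: 68 - 5Q = 49.5 + Q gives Q* = 3.0833, P* = 52.5833.
At the floor price 60, quantity demanded is (68 - 60)/5 = 1.6; demand is the short side, so Q = 1.6 trades at P = 60.
CS is the triangle under demand above 60: (1/2)(1.6)(68 - 60) = 6.4.

6.40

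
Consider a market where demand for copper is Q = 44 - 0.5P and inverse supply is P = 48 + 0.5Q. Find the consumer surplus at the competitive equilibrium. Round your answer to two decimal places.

Rewriting demand in inverse form: P = 88 - 2Q.
Equilibrium: 88 - 2Q = 48 + 0.5Q, so Q* = 16 and P* = 56.
Consumer surplus is the triangle under demand above P*: (1/2)(16)(88 - 56) = (1/2)(16)(32) = 256.

256.00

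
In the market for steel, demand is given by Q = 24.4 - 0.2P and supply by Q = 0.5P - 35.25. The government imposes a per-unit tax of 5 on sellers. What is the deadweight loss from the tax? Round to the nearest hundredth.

1.79

Rewriting demand in inverse form: P = 122 - 5Q.
Rewriting supply in inverse form: P = 70.5 + 2Q.
Without the tax, 122 - 5Q = 70.5 + 2Q so Q* = 7.3571 and P* = 85.2143.
A tax on sellers shifts supply up by 5: 122 - 5Q = 70.5 + 2Q + 5, so Q_t = 6.6429. Buyers pay P_b = 88.7857; sellers receive P_s = P_b - 5 = 83.7857.
Deadweight loss is the triangle between the curves from Q_t to Q*: (1/2)(7.3571 - 6.6429)(5) = 1.7857.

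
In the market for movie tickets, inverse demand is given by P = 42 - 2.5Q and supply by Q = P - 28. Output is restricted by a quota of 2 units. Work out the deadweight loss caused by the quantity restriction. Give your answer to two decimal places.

7.00

Rewriting supply in inverse form: P = 28 + Q.
Without the quota, 42 - 2.5Q = 28 + Q gives Q* = 4.
At Q = 2 the demand price is 42 - 2.5(2) = 37 and the supply price is 28 + (2) = 30.
DWL = (1/2)(gap between curves at 2) x (Q* - 2) = (1/2)(7)(2) = 7.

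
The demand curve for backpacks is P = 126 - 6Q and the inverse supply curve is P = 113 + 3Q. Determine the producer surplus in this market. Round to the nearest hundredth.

3.13

Set 126 - 6Q = 113 + 3Q, which gives 13 = 9Q, so Q* = 1.4444 and P* = 126 - 6(1.4444) = 117.3333.
Producer surplus is the triangle above supply below P*: (1/2)(1.4444)(117.3333 - 113) = (1/2)(1.4444)(4.3333) = 3.1296.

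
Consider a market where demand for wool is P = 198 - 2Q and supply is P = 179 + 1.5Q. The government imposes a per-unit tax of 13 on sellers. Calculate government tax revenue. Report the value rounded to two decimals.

22.29

Pre-tax equilibrium: 198 - 2Q = 179 + 1.5Q gives Q* = 5.4286, P* = 187.1429.
A tax on sellers shifts supply up by 13: 198 - 2Q = 179 + 1.5Q + 13, so Q_t = 1.7143. Buyers pay P_b = 194.5714; sellers receive P_s = P_b - 13 = 181.5714.
Tax revenue = t x Q_t = 13 x 1.7143 = 22.2857.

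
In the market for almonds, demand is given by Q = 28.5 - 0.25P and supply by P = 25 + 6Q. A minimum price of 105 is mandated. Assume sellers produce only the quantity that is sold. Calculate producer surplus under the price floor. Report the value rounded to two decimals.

Rewriting demand in inverse form: P = 114 - 4Q.
Free-market equilibrium: 114 - 4Q = 25 + 6Q gives Q* = 8.9, P* = 78.4.
At P = 105, buyers demand (114 - 105)/4 = 2.25 while sellers would supply more, so the quantity traded is 2.25 at price 105.
The supply price at Q = 2.25 is 38.5. PS is the trapezoid between 105 and supply over [0, 2.25]: (1/2)[(105 - 25) + (105 - 38.5)](2.25) = 164.8125.

164.81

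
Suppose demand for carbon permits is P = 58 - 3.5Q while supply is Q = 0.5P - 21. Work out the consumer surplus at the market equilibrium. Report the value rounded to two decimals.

Rewriting supply in inverse form: P = 42 + 2Q.
Set 58 - 3.5Q = 42 + 2Q, which gives 16 = 5.5Q, so Q* = 2.9091 and P* = 58 - 3.5(2.9091) = 47.8182.
The demand choke price is 58, so CS = (1/2)(Q*)(58 - P*) = (1/2)(2.9091)(10.1818) = 14.8099.

14.81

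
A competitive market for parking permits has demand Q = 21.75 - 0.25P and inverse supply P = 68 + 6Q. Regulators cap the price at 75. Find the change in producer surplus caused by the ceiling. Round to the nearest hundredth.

-6.75

Rewriting demand in inverse form: P = 87 - 4Q.
Free-market equilibrium: 87 - 4Q = 68 + 6Q gives Q* = 1.9, P* = 79.4.
At the ceiling price 75, quantity supplied is (75 - 68)/6 = 1.1667; supply is the short side, so Q = 1.1667 trades at P = 75.
PS goes from (1/2)(1.9)(11.4) = 10.83 to 4.0833 (computed as (75 - 68)(1.1667) - (1/2)(6)(1.1667)^2), a change of -6.7467.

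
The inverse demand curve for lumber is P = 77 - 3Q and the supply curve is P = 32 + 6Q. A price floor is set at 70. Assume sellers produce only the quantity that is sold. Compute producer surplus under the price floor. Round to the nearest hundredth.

Without the control, 77 - 3Q = 32 + 6Q so Q* = 5 and P* = 62.
At the floor price 70, quantity demanded is (77 - 70)/3 = 2.3333; demand is the short side, so Q = 2.3333 trades at P = 70.
The supply price at Q = 2.3333 is 46. PS is the trapezoid between 70 and supply over [0, 2.3333]: (1/2)[(70 - 32) + (70 - 46)](2.3333) = 72.3333.

72.33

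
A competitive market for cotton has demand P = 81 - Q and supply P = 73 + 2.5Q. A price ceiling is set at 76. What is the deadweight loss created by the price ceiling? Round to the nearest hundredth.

Without the control, 81 - Q = 73 + 2.5Q so Q* = 2.2857 and P* = 78.7143.
At the ceiling price 76, quantity supplied is (76 - 73)/2.5 = 1.2; supply is the short side, so Q = 1.2 trades at P = 76.
The lost-trades triangle has base Q* - 1.2 = 1.0857 and height equal to the gap between the curves at Q = 1.2, which is 79.8 - 76 = 3.8. DWL = (1/2)(1.0857)(3.8) = 2.0629.

2.06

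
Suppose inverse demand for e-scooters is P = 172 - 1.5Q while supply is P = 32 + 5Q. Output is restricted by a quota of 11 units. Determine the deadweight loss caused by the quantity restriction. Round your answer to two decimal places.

Unrestricted equilibrium: Q* = (172 - 32)/(1.5 + 5) = 21.5385.
At Q = 11 the demand price is 172 - 1.5(11) = 155.5 and the supply price is 32 + 5(11) = 87.
Deadweight loss is the triangle between the curves from 11 to 21.5385: (1/2)(155.5 - 87)(21.5385 - 11) = 360.9423.

360.94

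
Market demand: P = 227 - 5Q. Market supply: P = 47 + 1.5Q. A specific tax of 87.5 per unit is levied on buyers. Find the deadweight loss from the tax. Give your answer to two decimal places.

Without the tax, 227 - 5Q = 47 + 1.5Q so Q* = 27.6923 and P* = 88.5385.
With the tax, buyers' net willingness to pay falls by 87.5: (227 - 87.5) - 5Q = 47 + 1.5Q, so Q_t = 14.2308. Buyers pay P_b = 155.8462; sellers receive P_s = P_b - 87.5 = 68.3462.
Deadweight loss is the triangle between the curves from Q_t to Q*: (1/2)(27.6923 - 14.2308)(87.5) = 588.9423.

588.94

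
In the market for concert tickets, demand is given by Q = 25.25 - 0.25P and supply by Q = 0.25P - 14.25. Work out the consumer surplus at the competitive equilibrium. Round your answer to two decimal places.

60.50

Rewriting demand in inverse form: P = 101 - 4Q.
Rewriting supply in inverse form: P = 57 + 4Q.
Set 101 - 4Q = 57 + 4Q, which gives 44 = 8Q, so Q* = 5.5 and P* = 101 - 4(5.5) = 79.
CS is the area between the demand curve and P* from 0 to Q*: (1/2)(5.5)(22) = 60.5.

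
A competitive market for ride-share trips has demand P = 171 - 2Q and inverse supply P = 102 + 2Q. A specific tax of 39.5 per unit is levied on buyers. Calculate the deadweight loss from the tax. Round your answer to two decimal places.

Without the tax, 171 - 2Q = 102 + 2Q so Q* = 17.25 and P* = 136.5.
With the tax, buyers' net willingness to pay falls by 39.5: (171 - 39.5) - 2Q = 102 + 2Q, so Q_t = 7.375. Buyers pay P_b = 156.25; sellers receive P_s = P_b - 39.5 = 116.75.
The welfare triangle lost has base Q* - Q_t = 9.875 and height t = 39.5, so DWL = (1/2)(9.875)(39.5) = 195.0312.

195.03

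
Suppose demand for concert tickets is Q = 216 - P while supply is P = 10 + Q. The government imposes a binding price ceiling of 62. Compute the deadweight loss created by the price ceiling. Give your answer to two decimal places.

2601.00

Rewriting demand in inverse form: P = 216 - Q.
Without the control, 216 - Q = 10 + Q so Q* = 103 and P* = 113.
At the ceiling price 62, quantity supplied is (62 - 10)/1 = 52; supply is the short side, so Q = 52 trades at P = 62.
At Q = 52 the demand price is 164 and the supply price is 62. Deadweight loss is the triangle between the curves from 52 to 103: (1/2)(164 - 62)(103 - 52) = 2601.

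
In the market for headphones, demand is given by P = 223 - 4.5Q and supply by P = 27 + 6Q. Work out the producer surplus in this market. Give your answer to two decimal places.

1045.33

Setting demand equal to supply, 196 = 10.5Q, so Q* = 18.6667 and P* = 139.
PS is the area between P* and the supply curve from 0 to Q*: (1/2)(18.6667)(112) = 1045.3333.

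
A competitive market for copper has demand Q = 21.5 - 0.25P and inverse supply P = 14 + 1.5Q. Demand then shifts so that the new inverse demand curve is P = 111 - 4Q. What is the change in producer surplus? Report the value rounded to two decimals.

Rewriting demand in inverse form: P = 86 - 4Q.
Initial equilibrium: Q_0 = 13.0909, P_0 = 33.6364; CS_0 = (1/2)(13.0909)(52.3636) = 342.7438, PS_0 = (1/2)(13.0909)(19.6364) = 128.5289.
New equilibrium: 111 - 4Q = 14 + 1.5Q gives Q_1 = 17.6364, P_1 = 40.4545; CS_1 = 622.0826, PS_1 = 233.281.
Change in producer surplus = 233.281 - 128.5289 = 104.7521.

104.75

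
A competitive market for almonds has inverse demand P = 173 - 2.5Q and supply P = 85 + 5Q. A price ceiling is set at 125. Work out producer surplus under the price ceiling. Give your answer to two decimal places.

160.00

Without the control, 173 - 2.5Q = 85 + 5Q so Q* = 11.7333 and P* = 143.6667.
At P = 125, sellers supply (125 - 85)/5 = 8 while buyers want more, so the quantity traded is 8 at price 125.
PS is the triangle above supply below 125: (1/2)(8)(125 - 85) = 160.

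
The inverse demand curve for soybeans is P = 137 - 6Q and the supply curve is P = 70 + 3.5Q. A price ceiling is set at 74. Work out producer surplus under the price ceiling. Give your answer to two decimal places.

2.29

Without the control, 137 - 6Q = 70 + 3.5Q so Q* = 7.0526 and P* = 94.6842.
At the ceiling price 74, quantity supplied is (74 - 70)/3.5 = 1.1429; supply is the short side, so Q = 1.1429 trades at P = 74.
PS is the triangle above supply below 74: (1/2)(1.1429)(74 - 70) = 2.2857.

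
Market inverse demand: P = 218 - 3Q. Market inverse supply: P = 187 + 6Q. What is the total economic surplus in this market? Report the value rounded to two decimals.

53.39

Set 218 - 3Q = 187 + 6Q, which gives 31 = 9Q, so Q* = 3.4444 and P* = 218 - 3(3.4444) = 207.6667.
Total surplus is the full triangle between the curves from 0 to Q*: (1/2)(3.4444)(218 - 187) = 53.3889.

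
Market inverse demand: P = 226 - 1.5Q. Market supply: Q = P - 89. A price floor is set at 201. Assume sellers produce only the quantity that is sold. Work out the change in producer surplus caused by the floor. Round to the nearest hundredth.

Rewriting supply in inverse form: P = 89 + Q.
Free-market equilibrium: 226 - 1.5Q = 89 + Q gives Q* = 54.8, P* = 143.8.
At the floor price 201, quantity demanded is (226 - 201)/1.5 = 16.6667; demand is the short side, so Q = 16.6667 trades at P = 201.
PS goes from (1/2)(54.8)(54.8) = 1501.52 to 1727.7778 (computed as (201 - 89)(16.6667) - (1/2)(1)(16.6667)^2), a change of 226.2578.

226.26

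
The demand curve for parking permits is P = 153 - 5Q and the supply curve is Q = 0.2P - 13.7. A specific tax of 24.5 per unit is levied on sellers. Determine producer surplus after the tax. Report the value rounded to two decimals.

Rewriting supply in inverse form: P = 68.5 + 5Q.
Pre-tax equilibrium: 153 - 5Q = 68.5 + 5Q gives Q* = 8.45, P* = 110.75.
A tax on sellers shifts supply up by 24.5: 153 - 5Q = 68.5 + 5Q + 24.5, so Q_t = 6. Buyers pay P_b = 123; sellers receive P_s = P_b - 24.5 = 98.5.
Producer surplus is the triangle above supply below P_s: (1/2)(6)(98.5 - 68.5) = 90.

90.00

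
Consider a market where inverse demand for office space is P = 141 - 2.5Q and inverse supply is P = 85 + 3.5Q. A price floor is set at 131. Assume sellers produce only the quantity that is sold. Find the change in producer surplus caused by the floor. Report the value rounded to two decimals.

Free-market equilibrium: 141 - 2.5Q = 85 + 3.5Q gives Q* = 9.3333, P* = 117.6667.
At the floor price 131, quantity demanded is (141 - 131)/2.5 = 4; demand is the short side, so Q = 4 trades at P = 131.
PS goes from (1/2)(9.3333)(32.6667) = 152.4444 to 156 (computed as (131 - 85)(4) - (1/2)(3.5)(4)^2), a change of 3.5556.

3.56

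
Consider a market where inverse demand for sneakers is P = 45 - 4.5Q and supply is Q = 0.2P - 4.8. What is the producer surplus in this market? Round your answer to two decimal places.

12.22

Rewriting supply in inverse form: P = 24 + 5Q.
Setting demand equal to supply, 21 = 9.5Q, so Q* = 2.2105 and P* = 35.0526.
The supply curve's price intercept is 24, so PS = (1/2)(Q*)(P* - 24) = (1/2)(2.2105)(11.0526) = 12.2161.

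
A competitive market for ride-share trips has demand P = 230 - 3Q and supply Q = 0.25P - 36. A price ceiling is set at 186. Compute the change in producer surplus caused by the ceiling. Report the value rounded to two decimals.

-81.38

Rewriting supply in inverse form: P = 144 + 4Q.
Without the control, 230 - 3Q = 144 + 4Q so Q* = 12.2857 and P* = 193.1429.
At the ceiling price 186, quantity supplied is (186 - 144)/4 = 10.5; supply is the short side, so Q = 10.5 trades at P = 186.
PS goes from (1/2)(12.2857)(49.1429) = 301.8776 to 220.5 (computed as (186 - 144)(10.5) - (1/2)(4)(10.5)^2), a change of -81.3776.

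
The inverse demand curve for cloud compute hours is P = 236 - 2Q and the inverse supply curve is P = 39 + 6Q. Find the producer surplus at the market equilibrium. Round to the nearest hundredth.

1819.17

Setting demand equal to supply, 197 = 8Q, so Q* = 24.625 and P* = 186.75.
Producer surplus is the triangle above supply below P*: (1/2)(24.625)(186.75 - 39) = (1/2)(24.625)(147.75) = 1819.1719.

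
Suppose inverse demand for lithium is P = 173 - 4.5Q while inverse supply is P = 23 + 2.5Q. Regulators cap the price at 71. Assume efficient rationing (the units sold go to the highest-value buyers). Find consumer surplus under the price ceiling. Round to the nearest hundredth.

1128.96

Without the control, 173 - 4.5Q = 23 + 2.5Q so Q* = 21.4286 and P* = 76.5714.
At the ceiling price 71, quantity supplied is (71 - 23)/2.5 = 19.2; supply is the short side, so Q = 19.2 trades at P = 71.
The demand price at Q = 19.2 is 86.6. CS is the trapezoid between demand and 71 over [0, 19.2]: (1/2)[(173 - 71) + (86.6 - 71)](19.2) = 1128.96.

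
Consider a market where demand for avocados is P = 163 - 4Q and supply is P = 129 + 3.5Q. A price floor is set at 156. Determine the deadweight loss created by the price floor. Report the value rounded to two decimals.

Without the control, 163 - 4Q = 129 + 3.5Q so Q* = 4.5333 and P* = 144.8667.
At the floor price 156, quantity demanded is (163 - 156)/4 = 1.75; demand is the short side, so Q = 1.75 trades at P = 156.
The lost-trades triangle has base Q* - 1.75 = 2.7833 and height equal to the gap between the curves at Q = 1.75, which is 156 - 135.125 = 20.875. DWL = (1/2)(2.7833)(20.875) = 29.051.

29.05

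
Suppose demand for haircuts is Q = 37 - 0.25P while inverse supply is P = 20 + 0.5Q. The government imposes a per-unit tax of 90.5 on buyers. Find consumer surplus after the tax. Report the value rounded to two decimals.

138.89

Rewriting demand in inverse form: P = 148 - 4Q.
Pre-tax equilibrium: 148 - 4Q = 20 + 0.5Q gives Q* = 28.4444, P* = 34.2222.
With the tax, buyers' net willingness to pay falls by 90.5: (148 - 90.5) - 4Q = 20 + 0.5Q, so Q_t = 8.3333. Buyers pay P_b = 114.6667; sellers receive P_s = P_b - 90.5 = 24.1667.
Consumer surplus is the triangle under demand above P_b: (1/2)(8.3333)(148 - 114.6667) = 138.8889.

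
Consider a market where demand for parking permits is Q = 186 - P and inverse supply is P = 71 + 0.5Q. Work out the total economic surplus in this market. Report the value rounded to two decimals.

Rewriting demand in inverse form: P = 186 - Q.
Equilibrium: 186 - Q = 71 + 0.5Q, so Q* = 76.6667 and P* = 109.3333.
CS = (1/2)(76.6667)(76.6667) = 2938.8889 and PS = (1/2)(76.6667)(38.3333) = 1469.4444, so total surplus = 4408.3333.

4408.33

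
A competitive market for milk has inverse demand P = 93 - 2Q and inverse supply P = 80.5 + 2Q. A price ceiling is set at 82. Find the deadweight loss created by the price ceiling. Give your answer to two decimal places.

Free-market equilibrium: 93 - 2Q = 80.5 + 2Q gives Q* = 3.125, P* = 86.75.
At P = 82, sellers supply (82 - 80.5)/2 = 0.75 while buyers want more, so the quantity traded is 0.75 at price 82.
The lost-trades triangle has base Q* - 0.75 = 2.375 and height equal to the gap between the curves at Q = 0.75, which is 91.5 - 82 = 9.5. DWL = (1/2)(2.375)(9.5) = 11.2812.

11.28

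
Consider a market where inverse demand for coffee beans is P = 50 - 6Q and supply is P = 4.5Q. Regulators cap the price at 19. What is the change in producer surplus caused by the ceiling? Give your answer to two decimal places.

Without the control, 50 - 6Q = 4.5Q so Q* = 4.7619 and P* = 21.4286.
At P = 19, sellers supply (19 - 0)/4.5 = 4.2222 while buyers want more, so the quantity traded is 4.2222 at price 19.
PS goes from (1/2)(4.7619)(21.4286) = 51.0204 to 40.1111 (computed as (19 - 0)(4.2222) - (1/2)(4.5)(4.2222)^2), a change of -10.9093.

-10.91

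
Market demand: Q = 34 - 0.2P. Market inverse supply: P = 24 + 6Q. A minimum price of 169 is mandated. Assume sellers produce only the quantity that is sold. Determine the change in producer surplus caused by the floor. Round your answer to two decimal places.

-499.62

Rewriting demand in inverse form: P = 170 - 5Q.
Without the control, 170 - 5Q = 24 + 6Q so Q* = 13.2727 and P* = 103.6364.
At P = 169, buyers demand (170 - 169)/5 = 0.2 while sellers would supply more, so the quantity traded is 0.2 at price 169.
PS goes from (1/2)(13.2727)(79.6364) = 528.4959 to 28.88 (computed as (169 - 24)(0.2) - (1/2)(6)(0.2)^2), a change of -499.6159.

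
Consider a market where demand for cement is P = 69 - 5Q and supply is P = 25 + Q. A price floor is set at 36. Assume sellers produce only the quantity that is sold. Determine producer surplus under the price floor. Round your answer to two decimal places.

Without the control, 69 - 5Q = 25 + Q so Q* = 7.3333 and P* = 32.3333.
At P = 36, buyers demand (69 - 36)/5 = 6.6 while sellers would supply more, so the quantity traded is 6.6 at price 36.
The supply price at Q = 6.6 is 31.6. PS is the trapezoid between 36 and supply over [0, 6.6]: (1/2)[(36 - 25) + (36 - 31.6)](6.6) = 50.82.

50.82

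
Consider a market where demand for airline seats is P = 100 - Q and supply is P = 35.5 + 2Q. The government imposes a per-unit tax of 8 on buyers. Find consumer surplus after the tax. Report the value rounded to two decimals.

177.35

Pre-tax equilibrium: 100 - Q = 35.5 + 2Q gives Q* = 21.5, P* = 78.5.
A tax on buyers shifts demand down by 8: (100 - 8) - Q = 35.5 + 2Q, so Q_t = 18.8333. Buyers pay P_b = 81.1667; sellers receive P_s = P_b - 8 = 73.1667.
CS = (1/2)(Q_t)(100 - P_b) = (1/2)(18.8333)(18.8333) = 177.3472.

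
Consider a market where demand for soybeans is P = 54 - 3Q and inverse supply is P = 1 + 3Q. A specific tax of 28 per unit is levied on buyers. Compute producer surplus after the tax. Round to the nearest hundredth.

26.04

Without the tax, 54 - 3Q = 1 + 3Q so Q* = 8.8333 and P* = 27.5.
With the tax, buyers' net willingness to pay falls by 28: (54 - 28) - 3Q = 1 + 3Q, so Q_t = 4.1667. Buyers pay P_b = 41.5; sellers receive P_s = P_b - 28 = 13.5.
PS = (1/2)(Q_t)(P_s - 1) = (1/2)(4.1667)(12.5) = 26.0417.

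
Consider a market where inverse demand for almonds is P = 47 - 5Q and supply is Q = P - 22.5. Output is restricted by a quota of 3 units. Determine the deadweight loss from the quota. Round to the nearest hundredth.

3.52

Rewriting supply in inverse form: P = 22.5 + Q.
Unrestricted equilibrium: Q* = (47 - 22.5)/(5 + 1) = 4.0833.
At Q = 3 the demand price is 47 - 5(3) = 32 and the supply price is 22.5 + (3) = 25.5.
DWL = (1/2)(gap between curves at 3) x (Q* - 3) = (1/2)(6.5)(1.0833) = 3.5208.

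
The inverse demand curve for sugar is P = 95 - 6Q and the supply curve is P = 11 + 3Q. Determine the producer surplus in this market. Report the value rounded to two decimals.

Setting demand equal to supply, 84 = 9Q, so Q* = 9.3333 and P* = 39.
The supply curve's price intercept is 11, so PS = (1/2)(Q*)(P* - 11) = (1/2)(9.3333)(28) = 130.6667.

130.67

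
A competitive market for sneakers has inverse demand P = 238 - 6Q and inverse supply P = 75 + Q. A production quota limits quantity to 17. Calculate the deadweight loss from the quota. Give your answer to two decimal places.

138.29

Without the quota, 238 - 6Q = 75 + Q gives Q* = 23.2857.
At Q = 17 the demand price is 238 - 6(17) = 136 and the supply price is 75 + (17) = 92.
Deadweight loss is the triangle between the curves from 17 to 23.2857: (1/2)(136 - 92)(23.2857 - 17) = 138.2857.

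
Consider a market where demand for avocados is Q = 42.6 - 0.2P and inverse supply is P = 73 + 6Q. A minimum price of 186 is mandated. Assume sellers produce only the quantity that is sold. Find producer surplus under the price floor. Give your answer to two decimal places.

522.72

Rewriting demand in inverse form: P = 213 - 5Q.
Without the control, 213 - 5Q = 73 + 6Q so Q* = 12.7273 and P* = 149.3636.
At the floor price 186, quantity demanded is (213 - 186)/5 = 5.4; demand is the short side, so Q = 5.4 trades at P = 186.
The supply price at Q = 5.4 is 105.4. PS is the trapezoid between 186 and supply over [0, 5.4]: (1/2)[(186 - 73) + (186 - 105.4)](5.4) = 522.72.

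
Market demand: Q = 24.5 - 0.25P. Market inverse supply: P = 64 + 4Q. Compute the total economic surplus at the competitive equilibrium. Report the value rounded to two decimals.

72.25

Rewriting demand in inverse form: P = 98 - 4Q.
Equilibrium: 98 - 4Q = 64 + 4Q, so Q* = 4.25 and P* = 81.
Total surplus is the full triangle between the curves from 0 to Q*: (1/2)(4.25)(98 - 64) = 72.25.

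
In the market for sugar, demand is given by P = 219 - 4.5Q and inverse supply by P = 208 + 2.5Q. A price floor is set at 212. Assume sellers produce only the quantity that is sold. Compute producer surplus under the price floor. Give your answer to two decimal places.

3.20

Without the control, 219 - 4.5Q = 208 + 2.5Q so Q* = 1.5714 and P* = 211.9286.
At P = 212, buyers demand (219 - 212)/4.5 = 1.5556 while sellers would supply more, so the quantity traded is 1.5556 at price 212.
The supply price at Q = 1.5556 is 211.8889. PS is the trapezoid between 212 and supply over [0, 1.5556]: (1/2)[(212 - 208) + (212 - 211.8889)](1.5556) = 3.1975.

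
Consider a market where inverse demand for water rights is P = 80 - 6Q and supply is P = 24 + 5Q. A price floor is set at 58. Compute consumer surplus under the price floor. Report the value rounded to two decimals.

Free-market equilibrium: 80 - 6Q = 24 + 5Q gives Q* = 5.0909, P* = 49.4545.
At P = 58, buyers demand (80 - 58)/6 = 3.6667 while sellers would supply more, so the quantity traded is 3.6667 at price 58.
CS is the triangle under demand above 58: (1/2)(3.6667)(80 - 58) = 40.3333.

40.33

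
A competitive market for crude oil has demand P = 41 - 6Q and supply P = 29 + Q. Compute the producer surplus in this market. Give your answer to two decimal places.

1.47

Set 41 - 6Q = 29 + Q, which gives 12 = 7Q, so Q* = 1.7143 and P* = 41 - 6(1.7143) = 30.7143.
The supply curve's price intercept is 29, so PS = (1/2)(Q*)(P* - 29) = (1/2)(1.7143)(1.7143) = 1.4694.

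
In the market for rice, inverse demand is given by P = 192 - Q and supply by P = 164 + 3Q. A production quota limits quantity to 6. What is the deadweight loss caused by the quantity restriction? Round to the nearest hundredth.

Unrestricted equilibrium: Q* = (192 - 164)/(1 + 3) = 7.
At Q = 6 the demand price is 192 - (6) = 186 and the supply price is 164 + 3(6) = 182.
Deadweight loss is the triangle between the curves from 6 to 7: (1/2)(186 - 182)(7 - 6) = 2.

2.00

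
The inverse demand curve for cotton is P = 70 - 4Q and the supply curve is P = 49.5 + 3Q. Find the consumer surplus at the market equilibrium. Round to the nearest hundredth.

17.15

Setting demand equal to supply, 20.5 = 7Q, so Q* = 2.9286 and P* = 58.2857.
The demand choke price is 70, so CS = (1/2)(Q*)(70 - P*) = (1/2)(2.9286)(11.7143) = 17.1531.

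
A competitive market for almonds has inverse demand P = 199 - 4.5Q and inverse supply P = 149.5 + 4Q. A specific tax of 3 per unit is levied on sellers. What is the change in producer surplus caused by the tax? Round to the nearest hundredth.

Pre-tax equilibrium: 199 - 4.5Q = 149.5 + 4Q gives Q* = 5.8235, P* = 172.7941.
With the tax, sellers need 3 more per unit: 199 - 4.5Q = 149.5 + 4Q + 3, so Q_t = 5.4706. Buyers pay P_b = 174.3824; sellers receive P_s = P_b - 3 = 171.3824.
PS falls from (1/2)(5.8235)(23.2941) = 67.827 to (1/2)(5.4706)(21.8824) = 59.8547, a change of -7.9723.

-7.97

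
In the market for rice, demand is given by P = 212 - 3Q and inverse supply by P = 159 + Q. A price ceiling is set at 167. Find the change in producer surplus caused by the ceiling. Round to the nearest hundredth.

-55.78

Free-market equilibrium: 212 - 3Q = 159 + Q gives Q* = 13.25, P* = 172.25.
At P = 167, sellers supply (167 - 159)/1 = 8 while buyers want more, so the quantity traded is 8 at price 167.
PS goes from (1/2)(13.25)(13.25) = 87.7812 to 32 (computed as (167 - 159)(8) - (1/2)(1)(8)^2), a change of -55.7812.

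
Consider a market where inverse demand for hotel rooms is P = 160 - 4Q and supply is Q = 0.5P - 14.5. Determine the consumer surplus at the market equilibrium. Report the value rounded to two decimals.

Rewriting supply in inverse form: P = 29 + 2Q.
Set 160 - 4Q = 29 + 2Q, which gives 131 = 6Q, so Q* = 21.8333 and P* = 160 - 4(21.8333) = 72.6667.
CS is the area between the demand curve and P* from 0 to Q*: (1/2)(21.8333)(87.3333) = 953.3889.

953.39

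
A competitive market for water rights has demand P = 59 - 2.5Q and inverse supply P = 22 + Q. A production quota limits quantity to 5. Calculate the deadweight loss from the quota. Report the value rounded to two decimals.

54.32

Without the quota, 59 - 2.5Q = 22 + Q gives Q* = 10.5714.
At Q = 5 the demand price is 59 - 2.5(5) = 46.5 and the supply price is 22 + (5) = 27.
Deadweight loss is the triangle between the curves from 5 to 10.5714: (1/2)(46.5 - 27)(10.5714 - 5) = 54.3214.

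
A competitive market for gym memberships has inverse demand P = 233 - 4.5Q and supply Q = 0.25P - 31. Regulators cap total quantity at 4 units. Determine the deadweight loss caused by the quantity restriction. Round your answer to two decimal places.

Rewriting supply in inverse form: P = 124 + 4Q.
Unrestricted equilibrium: Q* = (233 - 124)/(4.5 + 4) = 12.8235.
At Q = 4 the demand price is 233 - 4.5(4) = 215 and the supply price is 124 + 4(4) = 140.
Deadweight loss is the triangle between the curves from 4 to 12.8235: (1/2)(215 - 140)(12.8235 - 4) = 330.8824.

330.88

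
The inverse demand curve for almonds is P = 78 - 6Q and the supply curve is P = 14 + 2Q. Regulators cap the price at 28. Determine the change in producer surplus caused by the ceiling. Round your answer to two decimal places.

Without the control, 78 - 6Q = 14 + 2Q so Q* = 8 and P* = 30.
At P = 28, sellers supply (28 - 14)/2 = 7 while buyers want more, so the quantity traded is 7 at price 28.
PS goes from (1/2)(8)(16) = 64 to 49 (computed as (28 - 14)(7) - (1/2)(2)(7)^2), a change of -15.

-15.00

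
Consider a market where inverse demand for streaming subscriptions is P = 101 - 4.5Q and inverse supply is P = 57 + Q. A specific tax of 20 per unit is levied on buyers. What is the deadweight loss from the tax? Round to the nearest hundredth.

Pre-tax equilibrium: 101 - 4.5Q = 57 + Q gives Q* = 8, P* = 65.
With the tax, buyers' net willingness to pay falls by 20: (101 - 20) - 4.5Q = 57 + Q, so Q_t = 4.3636. Buyers pay P_b = 81.3636; sellers receive P_s = P_b - 20 = 61.3636.
Deadweight loss is the triangle between the curves from Q_t to Q*: (1/2)(8 - 4.3636)(20) = 36.3636.

36.36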